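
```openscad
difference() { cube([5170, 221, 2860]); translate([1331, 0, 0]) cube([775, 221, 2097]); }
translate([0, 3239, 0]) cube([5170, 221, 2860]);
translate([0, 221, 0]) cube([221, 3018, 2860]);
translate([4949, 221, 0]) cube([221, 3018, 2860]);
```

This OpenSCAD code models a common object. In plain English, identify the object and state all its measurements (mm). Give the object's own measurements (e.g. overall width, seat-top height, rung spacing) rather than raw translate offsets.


A single room: four walls, each 2860 mm tall and 221 mm thick, enclosing an outside footprint 5170×3460 mm (x × y), no floor or roof. The front and back walls (−y and +y sides) run the full x-width; the side walls fit between their inner faces. A door opening 775 mm wide and 2097 mm tall is cut through the front wall from the floor up, its −x edge 1331 mm from the wall's −x end.


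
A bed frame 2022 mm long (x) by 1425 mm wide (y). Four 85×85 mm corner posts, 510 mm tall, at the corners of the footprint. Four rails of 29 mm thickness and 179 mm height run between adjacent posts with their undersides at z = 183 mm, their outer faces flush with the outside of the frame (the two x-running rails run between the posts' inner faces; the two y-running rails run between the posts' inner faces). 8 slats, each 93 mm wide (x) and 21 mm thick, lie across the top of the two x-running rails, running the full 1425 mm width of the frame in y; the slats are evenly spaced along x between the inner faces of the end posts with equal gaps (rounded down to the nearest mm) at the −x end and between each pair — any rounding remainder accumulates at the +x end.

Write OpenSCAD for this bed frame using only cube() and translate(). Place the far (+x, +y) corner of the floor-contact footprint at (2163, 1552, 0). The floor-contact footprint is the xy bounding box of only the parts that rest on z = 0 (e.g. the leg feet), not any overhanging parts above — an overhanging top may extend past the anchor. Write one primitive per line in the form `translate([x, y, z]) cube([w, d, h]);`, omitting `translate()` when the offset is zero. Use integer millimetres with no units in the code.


// slat z = rail_z + rail_h = 183 + 179 = 362
// slat gap = ⌊(1852 − 8·93) / 9⌋ = 123
translate([141, 127, 0]) cube([85, 85, 510]);
translate([141, 1467, 0]) cube([85, 85, 510]);
translate([2078, 127, 0]) cube([85, 85, 510]);
translate([2078, 1467, 0]) cube([85, 85, 510]);
translate([226, 127, 183]) cube([1852, 29, 179]);
translate([226, 1523, 183]) cube([1852, 29, 179]);
translate([141, 212, 183]) cube([29, 1255, 179]);
translate([2134, 212, 183]) cube([29, 1255, 179]);
translate([349, 127, 362]) cube([93, 1425, 21]);
translate([565, 127, 362]) cube([93, 1425, 21]);
translate([781, 127, 362]) cube([93, 1425, 21]);
translate([997, 127, 362]) cube([93, 1425, 21]);
translate([1213, 127, 362]) cube([93, 1425, 21]);
translate([1429, 127, 362]) cube([93, 1425, 21]);
translate([1645, 127, 362]) cube([93, 1425, 21]);
translate([1861, 127, 362]) cube([93, 1425, 21]);


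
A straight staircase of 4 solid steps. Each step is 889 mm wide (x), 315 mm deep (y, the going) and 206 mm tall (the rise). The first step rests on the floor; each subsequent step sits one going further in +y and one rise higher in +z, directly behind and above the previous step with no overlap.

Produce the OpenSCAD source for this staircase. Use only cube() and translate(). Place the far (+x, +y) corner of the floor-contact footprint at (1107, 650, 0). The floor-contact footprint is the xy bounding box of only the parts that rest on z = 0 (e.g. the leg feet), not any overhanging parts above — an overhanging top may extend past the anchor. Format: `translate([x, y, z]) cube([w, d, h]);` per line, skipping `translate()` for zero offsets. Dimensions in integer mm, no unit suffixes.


translate([218, 335, 0]) cube([889, 315, 206]);
translate([218, 650, 206]) cube([889, 315, 206]);
translate([218, 965, 412]) cube([889, 315, 206]);
translate([218, 1280, 618]) cube([889, 315, 206]);


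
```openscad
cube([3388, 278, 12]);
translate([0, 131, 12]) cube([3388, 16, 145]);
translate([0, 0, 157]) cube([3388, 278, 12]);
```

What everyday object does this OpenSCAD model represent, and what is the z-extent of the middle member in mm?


An I-beam. The web height is 145 mm.

Two wide flanges with a thin centred web — an I-beam. Overall 169 mm minus two 12 mm flanges gives a web of 169 − 2·12 = 145 mm.


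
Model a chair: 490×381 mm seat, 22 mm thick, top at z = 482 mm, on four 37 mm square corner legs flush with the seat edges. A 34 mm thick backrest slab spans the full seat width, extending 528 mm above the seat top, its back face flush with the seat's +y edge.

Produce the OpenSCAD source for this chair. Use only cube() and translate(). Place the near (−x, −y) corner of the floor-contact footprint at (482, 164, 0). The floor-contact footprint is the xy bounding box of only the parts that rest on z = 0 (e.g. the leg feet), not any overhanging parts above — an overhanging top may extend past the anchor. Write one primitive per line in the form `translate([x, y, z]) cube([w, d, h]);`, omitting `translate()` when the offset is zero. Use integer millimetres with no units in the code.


translate([482, 164, 460]) cube([490, 381, 22]);
translate([482, 164, 0]) cube([37, 37, 460]);
translate([935, 164, 0]) cube([37, 37, 460]);
translate([482, 508, 0]) cube([37, 37, 460]);
translate([935, 508, 0]) cube([37, 37, 460]);
translate([482, 511, 482]) cube([490, 34, 528]);


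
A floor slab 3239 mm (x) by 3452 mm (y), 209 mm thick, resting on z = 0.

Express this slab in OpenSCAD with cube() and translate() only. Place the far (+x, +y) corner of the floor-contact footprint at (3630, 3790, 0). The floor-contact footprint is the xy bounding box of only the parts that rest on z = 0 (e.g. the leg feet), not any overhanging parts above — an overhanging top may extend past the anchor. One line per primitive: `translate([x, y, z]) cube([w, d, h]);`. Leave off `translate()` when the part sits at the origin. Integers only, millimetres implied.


translate([391, 338, 0]) cube([3239, 3452, 209]);


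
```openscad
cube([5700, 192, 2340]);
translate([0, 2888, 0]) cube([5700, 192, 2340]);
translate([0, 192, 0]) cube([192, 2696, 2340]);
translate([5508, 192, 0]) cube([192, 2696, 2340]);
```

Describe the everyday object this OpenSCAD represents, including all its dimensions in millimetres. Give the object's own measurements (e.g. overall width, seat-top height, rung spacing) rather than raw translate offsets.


The wall frame of a small rectangular building: four walls, each 2340 mm tall and 192 mm thick, enclosing a footprint 5700 mm (x) by 3080 mm (y) outside-to-outside, with no floor or roof. The front and back walls (the −y and +y sides) span the full width; the two side walls fit between them.


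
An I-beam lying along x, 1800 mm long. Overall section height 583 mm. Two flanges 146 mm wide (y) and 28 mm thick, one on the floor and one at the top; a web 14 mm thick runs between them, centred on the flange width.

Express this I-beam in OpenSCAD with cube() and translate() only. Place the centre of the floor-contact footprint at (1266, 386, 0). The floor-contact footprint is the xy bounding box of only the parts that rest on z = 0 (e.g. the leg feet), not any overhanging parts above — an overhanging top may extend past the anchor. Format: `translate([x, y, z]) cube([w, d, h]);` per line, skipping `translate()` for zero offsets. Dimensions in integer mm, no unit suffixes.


translate([366, 313, 0]) cube([1800, 146, 28]);
translate([366, 379, 28]) cube([1800, 14, 527]);
translate([366, 313, 555]) cube([1800, 146, 28]);


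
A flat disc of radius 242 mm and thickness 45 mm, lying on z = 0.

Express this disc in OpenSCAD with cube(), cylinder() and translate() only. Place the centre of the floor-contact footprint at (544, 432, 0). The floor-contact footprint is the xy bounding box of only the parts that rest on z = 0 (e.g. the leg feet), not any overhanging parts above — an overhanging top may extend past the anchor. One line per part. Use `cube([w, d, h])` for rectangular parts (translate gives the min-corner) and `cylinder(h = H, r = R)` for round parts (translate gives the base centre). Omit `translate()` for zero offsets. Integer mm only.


translate([544, 432, 0]) cylinder(h = 45, r = 242);


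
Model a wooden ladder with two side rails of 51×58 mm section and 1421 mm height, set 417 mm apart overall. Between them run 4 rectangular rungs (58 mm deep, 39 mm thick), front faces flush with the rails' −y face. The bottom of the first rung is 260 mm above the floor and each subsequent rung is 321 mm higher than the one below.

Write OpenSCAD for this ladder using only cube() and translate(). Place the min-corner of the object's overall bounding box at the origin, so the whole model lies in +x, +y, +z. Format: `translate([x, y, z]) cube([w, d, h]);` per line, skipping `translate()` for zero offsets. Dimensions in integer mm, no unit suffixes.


cube([51, 58, 1421]);
translate([366, 0, 0]) cube([51, 58, 1421]);
translate([51, 0, 260]) cube([315, 58, 39]);
translate([51, 0, 581]) cube([315, 58, 39]);
translate([51, 0, 902]) cube([315, 58, 39]);
translate([51, 0, 1223]) cube([315, 58, 39]);


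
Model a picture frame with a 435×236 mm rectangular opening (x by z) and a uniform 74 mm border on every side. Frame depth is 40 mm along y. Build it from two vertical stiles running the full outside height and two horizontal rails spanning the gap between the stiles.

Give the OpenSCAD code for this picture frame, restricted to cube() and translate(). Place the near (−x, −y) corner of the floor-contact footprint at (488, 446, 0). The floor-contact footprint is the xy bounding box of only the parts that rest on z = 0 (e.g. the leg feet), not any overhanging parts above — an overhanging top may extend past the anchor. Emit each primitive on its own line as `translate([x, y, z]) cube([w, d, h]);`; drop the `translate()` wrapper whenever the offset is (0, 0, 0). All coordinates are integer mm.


translate([488, 446, 0]) cube([74, 40, 384]);
translate([997, 446, 0]) cube([74, 40, 384]);
translate([562, 446, 0]) cube([435, 40, 74]);
translate([562, 446, 310]) cube([435, 40, 74]);


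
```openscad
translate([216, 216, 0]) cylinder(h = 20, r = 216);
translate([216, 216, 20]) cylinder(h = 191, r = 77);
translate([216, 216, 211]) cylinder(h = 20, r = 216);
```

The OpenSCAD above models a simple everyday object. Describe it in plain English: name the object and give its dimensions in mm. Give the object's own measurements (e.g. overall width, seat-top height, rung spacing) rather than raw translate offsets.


A spool: two coaxial disc flanges of radius 216 mm and thickness 20 mm, joined by a core cylinder of radius 77 mm and height 191 mm. The lower flange rests on z = 0 and the three cylinders share a vertical axis.


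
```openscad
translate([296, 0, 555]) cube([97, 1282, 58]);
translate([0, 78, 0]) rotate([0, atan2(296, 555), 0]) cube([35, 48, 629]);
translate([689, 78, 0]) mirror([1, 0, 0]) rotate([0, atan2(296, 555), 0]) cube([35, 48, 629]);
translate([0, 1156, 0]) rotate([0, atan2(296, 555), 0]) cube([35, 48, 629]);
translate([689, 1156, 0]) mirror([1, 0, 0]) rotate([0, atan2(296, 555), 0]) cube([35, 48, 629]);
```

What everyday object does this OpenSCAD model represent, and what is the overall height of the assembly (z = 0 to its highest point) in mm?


A sawhorse. The overall height is 613 mm.

A beam across two mirrored pairs of raked legs — a sawhorse. The beam's underside is at z = 555 (matching the legs' vertical rise in atan2(296, 555)) and the beam is 58 mm tall, so its top is at 555 + 58 = 613 mm. The raked legs top out at the beam's underside, so that is the highest point.


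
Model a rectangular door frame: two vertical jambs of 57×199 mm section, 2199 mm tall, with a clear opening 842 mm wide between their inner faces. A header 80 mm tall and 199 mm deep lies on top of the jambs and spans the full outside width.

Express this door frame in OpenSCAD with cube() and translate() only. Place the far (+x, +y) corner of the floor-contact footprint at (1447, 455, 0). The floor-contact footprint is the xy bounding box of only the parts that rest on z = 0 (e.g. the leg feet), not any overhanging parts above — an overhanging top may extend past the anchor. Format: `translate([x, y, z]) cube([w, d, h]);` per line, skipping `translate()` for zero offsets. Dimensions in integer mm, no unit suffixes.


translate([491, 256, 0]) cube([57, 199, 2199]);
translate([1390, 256, 0]) cube([57, 199, 2199]);
translate([491, 256, 2199]) cube([956, 199, 80]);


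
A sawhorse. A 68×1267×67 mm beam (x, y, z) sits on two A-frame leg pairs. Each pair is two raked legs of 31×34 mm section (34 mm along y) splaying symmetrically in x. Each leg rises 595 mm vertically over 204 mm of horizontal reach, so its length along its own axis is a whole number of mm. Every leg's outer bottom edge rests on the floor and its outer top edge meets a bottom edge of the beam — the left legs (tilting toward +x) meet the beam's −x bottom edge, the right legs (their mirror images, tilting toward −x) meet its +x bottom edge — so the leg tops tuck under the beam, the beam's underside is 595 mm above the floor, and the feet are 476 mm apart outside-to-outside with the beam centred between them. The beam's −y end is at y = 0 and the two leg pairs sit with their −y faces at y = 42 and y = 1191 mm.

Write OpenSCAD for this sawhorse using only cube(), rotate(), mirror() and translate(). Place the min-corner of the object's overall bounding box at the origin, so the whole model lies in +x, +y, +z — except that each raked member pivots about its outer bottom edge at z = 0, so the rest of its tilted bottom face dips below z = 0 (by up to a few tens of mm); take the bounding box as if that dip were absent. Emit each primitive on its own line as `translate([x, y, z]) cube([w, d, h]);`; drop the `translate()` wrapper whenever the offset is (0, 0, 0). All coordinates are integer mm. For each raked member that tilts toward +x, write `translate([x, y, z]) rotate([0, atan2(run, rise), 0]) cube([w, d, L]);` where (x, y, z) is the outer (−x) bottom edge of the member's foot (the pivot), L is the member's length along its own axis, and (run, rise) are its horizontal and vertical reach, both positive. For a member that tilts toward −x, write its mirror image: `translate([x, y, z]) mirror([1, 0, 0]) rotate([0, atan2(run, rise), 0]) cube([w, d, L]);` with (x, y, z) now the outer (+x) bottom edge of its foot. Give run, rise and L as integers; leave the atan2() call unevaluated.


translate([204, 0, 595]) cube([68, 1267, 67]);
translate([0, 42, 0]) rotate([0, atan2(204, 595), 0]) cube([31, 34, 629]);
translate([476, 42, 0]) mirror([1, 0, 0]) rotate([0, atan2(204, 595), 0]) cube([31, 34, 629]);
translate([0, 1191, 0]) rotate([0, atan2(204, 595), 0]) cube([31, 34, 629]);
translate([476, 1191, 0]) mirror([1, 0, 0]) rotate([0, atan2(204, 595), 0]) cube([31, 34, 629]);


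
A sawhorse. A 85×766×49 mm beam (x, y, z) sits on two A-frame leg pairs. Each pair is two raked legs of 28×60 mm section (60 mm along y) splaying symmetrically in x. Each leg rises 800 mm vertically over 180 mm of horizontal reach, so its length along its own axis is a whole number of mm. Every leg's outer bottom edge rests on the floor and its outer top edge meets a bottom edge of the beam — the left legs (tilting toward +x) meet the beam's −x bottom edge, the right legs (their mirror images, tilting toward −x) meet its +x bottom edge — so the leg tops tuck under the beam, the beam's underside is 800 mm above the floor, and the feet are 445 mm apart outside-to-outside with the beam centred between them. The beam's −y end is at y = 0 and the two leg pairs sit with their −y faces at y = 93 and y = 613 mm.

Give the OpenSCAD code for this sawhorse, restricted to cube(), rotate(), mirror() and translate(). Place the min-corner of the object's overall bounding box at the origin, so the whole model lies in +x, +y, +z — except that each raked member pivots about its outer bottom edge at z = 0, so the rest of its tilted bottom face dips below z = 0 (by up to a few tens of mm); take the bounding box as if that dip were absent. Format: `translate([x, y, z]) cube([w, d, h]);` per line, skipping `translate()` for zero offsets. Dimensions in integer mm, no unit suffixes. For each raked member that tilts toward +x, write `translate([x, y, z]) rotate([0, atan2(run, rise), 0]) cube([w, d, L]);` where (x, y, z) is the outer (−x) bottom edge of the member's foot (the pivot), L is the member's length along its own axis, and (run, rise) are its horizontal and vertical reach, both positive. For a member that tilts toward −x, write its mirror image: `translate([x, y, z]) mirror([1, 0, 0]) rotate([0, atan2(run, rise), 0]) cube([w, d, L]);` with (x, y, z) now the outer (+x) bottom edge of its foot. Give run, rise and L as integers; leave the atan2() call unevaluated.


translate([180, 0, 800]) cube([85, 766, 49]);
translate([0, 93, 0]) rotate([0, atan2(180, 800), 0]) cube([28, 60, 820]);
translate([445, 93, 0]) mirror([1, 0, 0]) rotate([0, atan2(180, 800), 0]) cube([28, 60, 820]);
translate([0, 613, 0]) rotate([0, atan2(180, 800), 0]) cube([28, 60, 820]);
translate([445, 613, 0]) mirror([1, 0, 0]) rotate([0, atan2(180, 800), 0]) cube([28, 60, 820]);


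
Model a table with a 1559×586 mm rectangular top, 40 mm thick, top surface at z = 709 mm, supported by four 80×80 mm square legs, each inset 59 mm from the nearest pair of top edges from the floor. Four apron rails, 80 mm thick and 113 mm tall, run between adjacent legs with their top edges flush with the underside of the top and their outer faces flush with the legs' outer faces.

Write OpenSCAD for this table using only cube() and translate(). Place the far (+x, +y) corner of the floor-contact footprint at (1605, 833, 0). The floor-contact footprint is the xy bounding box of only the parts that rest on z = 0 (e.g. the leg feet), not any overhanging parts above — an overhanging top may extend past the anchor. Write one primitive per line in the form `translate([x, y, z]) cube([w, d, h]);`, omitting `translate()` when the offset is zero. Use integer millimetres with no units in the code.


// leg_h = 709 - 40 = 669
// apron z = 669 - 113 = 556
translate([105, 306, 669]) cube([1559, 586, 40]);
translate([164, 365, 0]) cube([80, 80, 669]);
translate([1525, 365, 0]) cube([80, 80, 669]);
translate([164, 753, 0]) cube([80, 80, 669]);
translate([1525, 753, 0]) cube([80, 80, 669]);
translate([244, 365, 556]) cube([1281, 80, 113]);
translate([244, 753, 556]) cube([1281, 80, 113]);
translate([164, 445, 556]) cube([80, 308, 113]);
translate([1525, 445, 556]) cube([80, 308, 113]);


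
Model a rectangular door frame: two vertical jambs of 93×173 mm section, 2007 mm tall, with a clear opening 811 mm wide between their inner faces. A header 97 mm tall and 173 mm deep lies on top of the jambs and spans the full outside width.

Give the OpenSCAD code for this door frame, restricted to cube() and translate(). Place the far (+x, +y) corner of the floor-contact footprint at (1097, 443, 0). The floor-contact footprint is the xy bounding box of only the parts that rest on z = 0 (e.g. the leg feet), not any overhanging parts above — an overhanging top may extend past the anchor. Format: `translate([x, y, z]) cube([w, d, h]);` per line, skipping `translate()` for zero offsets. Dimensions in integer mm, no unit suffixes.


translate([100, 270, 0]) cube([93, 173, 2007]);
translate([1004, 270, 0]) cube([93, 173, 2007]);
translate([100, 270, 2007]) cube([997, 173, 97]);


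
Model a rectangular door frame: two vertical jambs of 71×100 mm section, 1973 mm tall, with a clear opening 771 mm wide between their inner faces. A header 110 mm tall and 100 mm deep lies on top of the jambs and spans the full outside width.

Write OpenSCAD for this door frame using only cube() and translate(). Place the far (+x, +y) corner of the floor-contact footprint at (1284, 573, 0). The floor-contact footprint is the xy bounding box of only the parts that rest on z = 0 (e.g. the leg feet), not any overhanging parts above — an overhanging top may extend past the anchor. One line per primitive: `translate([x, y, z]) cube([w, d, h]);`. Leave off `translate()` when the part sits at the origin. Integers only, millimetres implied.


translate([371, 473, 0]) cube([71, 100, 1973]);
translate([1213, 473, 0]) cube([71, 100, 1973]);
translate([371, 473, 1973]) cube([913, 100, 110]);


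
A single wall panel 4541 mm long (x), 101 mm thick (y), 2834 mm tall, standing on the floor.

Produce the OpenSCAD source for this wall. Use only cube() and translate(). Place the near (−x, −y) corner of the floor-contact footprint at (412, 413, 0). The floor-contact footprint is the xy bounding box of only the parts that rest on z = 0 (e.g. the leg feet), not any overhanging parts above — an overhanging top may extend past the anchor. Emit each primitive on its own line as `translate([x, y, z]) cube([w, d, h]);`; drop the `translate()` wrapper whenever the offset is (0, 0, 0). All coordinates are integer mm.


translate([412, 413, 0]) cube([4541, 101, 2834]);


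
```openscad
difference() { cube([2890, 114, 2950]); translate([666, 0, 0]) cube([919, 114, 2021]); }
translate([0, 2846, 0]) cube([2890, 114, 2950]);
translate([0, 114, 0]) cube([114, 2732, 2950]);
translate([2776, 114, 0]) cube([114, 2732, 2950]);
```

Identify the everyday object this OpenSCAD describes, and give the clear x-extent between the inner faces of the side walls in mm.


A single room. The interior width is 2662 mm.

Four walls enclosing a rectangle with a door in the front wall — a room. Outside width 2890 minus two 114 mm walls gives 2662 mm.


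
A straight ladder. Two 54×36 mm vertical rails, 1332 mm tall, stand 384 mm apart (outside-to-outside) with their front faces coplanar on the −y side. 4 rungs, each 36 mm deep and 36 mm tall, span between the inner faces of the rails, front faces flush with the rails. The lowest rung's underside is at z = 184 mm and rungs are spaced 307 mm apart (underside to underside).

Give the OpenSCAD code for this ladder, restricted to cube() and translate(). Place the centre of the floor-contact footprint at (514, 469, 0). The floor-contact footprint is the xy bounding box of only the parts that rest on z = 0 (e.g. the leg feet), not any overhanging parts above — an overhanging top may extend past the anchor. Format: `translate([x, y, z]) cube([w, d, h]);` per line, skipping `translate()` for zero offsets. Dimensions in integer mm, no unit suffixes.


// rung span = 384 - 2*54 = 276
// rung[k] z = 184 + k*307
translate([322, 451, 0]) cube([54, 36, 1332]);
translate([652, 451, 0]) cube([54, 36, 1332]);
translate([376, 451, 184]) cube([276, 36, 36]);
translate([376, 451, 491]) cube([276, 36, 36]);
translate([376, 451, 798]) cube([276, 36, 36]);
translate([376, 451, 1105]) cube([276, 36, 36]);


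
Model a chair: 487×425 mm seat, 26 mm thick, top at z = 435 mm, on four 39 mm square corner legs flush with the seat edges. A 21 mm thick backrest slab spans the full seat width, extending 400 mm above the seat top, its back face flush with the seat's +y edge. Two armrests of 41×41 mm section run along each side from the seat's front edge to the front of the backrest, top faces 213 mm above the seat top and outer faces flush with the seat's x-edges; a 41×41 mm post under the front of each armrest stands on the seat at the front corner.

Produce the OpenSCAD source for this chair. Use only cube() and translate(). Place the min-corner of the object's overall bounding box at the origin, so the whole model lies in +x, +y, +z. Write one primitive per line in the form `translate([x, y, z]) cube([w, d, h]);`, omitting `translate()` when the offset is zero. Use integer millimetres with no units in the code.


translate([0, 0, 409]) cube([487, 425, 26]);
cube([39, 39, 409]);
translate([448, 0, 0]) cube([39, 39, 409]);
translate([0, 386, 0]) cube([39, 39, 409]);
translate([448, 386, 0]) cube([39, 39, 409]);
translate([0, 404, 435]) cube([487, 21, 400]);
translate([0, 0, 607]) cube([41, 404, 41]);
translate([446, 0, 607]) cube([41, 404, 41]);
translate([0, 0, 435]) cube([41, 41, 172]);
translate([446, 0, 435]) cube([41, 41, 172]);


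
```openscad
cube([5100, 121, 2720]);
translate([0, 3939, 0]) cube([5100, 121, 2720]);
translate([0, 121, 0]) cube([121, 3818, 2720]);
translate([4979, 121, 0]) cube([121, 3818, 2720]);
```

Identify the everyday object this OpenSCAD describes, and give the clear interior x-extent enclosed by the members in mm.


A house (or room) frame. The interior width is 4858 mm.

Four 2720 mm walls enclosing a rectangle with no floor or roof — a room or house frame. Outside width is 5100 mm and wall thickness is 121 mm, so the interior width is 5100 − 2 × 121 = 4858 mm.


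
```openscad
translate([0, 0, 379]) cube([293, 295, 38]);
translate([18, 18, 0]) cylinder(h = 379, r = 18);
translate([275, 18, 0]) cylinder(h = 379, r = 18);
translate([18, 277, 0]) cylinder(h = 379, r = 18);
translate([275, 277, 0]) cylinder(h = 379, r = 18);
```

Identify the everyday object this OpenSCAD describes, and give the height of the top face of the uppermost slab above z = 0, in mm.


A stool. The seat height is 417 mm.

A 293×295×38 slab at z = 379 on four corner cylinders — a stool. The seat top is 379 + 38 = 417 mm.


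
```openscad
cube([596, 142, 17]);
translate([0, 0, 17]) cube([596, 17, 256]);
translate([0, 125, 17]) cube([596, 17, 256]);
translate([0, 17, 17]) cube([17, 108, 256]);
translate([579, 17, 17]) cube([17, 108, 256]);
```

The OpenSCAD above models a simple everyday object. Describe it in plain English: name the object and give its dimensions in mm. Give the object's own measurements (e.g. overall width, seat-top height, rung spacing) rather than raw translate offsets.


An open-topped rectangular box: outside dimensions 596×142×273 mm, with a uniform wall and base thickness of 17 mm. The base is a full 596×142 slab on the floor; four walls sit on top of the base. The front and back walls (the −y and +y sides) span the full width; the two side walls fit between them.


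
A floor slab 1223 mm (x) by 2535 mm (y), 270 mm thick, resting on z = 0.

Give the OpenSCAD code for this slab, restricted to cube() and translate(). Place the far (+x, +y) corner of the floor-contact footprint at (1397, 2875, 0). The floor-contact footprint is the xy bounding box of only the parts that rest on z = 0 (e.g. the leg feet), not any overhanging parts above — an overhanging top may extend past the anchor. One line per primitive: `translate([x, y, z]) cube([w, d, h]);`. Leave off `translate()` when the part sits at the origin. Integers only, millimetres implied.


translate([174, 340, 0]) cube([1223, 2535, 270]);


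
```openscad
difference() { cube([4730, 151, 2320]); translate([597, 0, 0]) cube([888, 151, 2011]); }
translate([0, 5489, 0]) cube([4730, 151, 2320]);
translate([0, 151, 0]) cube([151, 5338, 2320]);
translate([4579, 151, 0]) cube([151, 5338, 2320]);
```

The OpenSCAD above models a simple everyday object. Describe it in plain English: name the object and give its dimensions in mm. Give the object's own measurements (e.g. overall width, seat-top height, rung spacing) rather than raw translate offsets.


A single room: four walls, each 2320 mm tall and 151 mm thick, enclosing an outside footprint 4730×5640 mm (x × y), no floor or roof. The front and back walls (−y and +y sides) run the full x-width; the side walls fit between their inner faces. A door opening 888 mm wide and 2011 mm tall is cut through the front wall from the floor up, its −x edge 597 mm from the wall's −x end.


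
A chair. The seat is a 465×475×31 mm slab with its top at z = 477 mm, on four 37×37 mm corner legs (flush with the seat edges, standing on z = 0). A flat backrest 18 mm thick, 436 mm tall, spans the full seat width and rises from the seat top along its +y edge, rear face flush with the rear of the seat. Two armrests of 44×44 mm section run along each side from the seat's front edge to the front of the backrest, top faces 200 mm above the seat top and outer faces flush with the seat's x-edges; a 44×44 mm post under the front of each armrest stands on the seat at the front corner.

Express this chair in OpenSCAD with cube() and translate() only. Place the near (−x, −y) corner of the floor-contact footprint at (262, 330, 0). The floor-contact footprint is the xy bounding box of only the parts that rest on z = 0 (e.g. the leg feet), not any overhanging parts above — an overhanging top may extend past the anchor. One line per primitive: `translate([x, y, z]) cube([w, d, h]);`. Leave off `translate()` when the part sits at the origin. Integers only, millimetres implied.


translate([262, 330, 446]) cube([465, 475, 31]);
translate([262, 330, 0]) cube([37, 37, 446]);
translate([690, 330, 0]) cube([37, 37, 446]);
translate([262, 768, 0]) cube([37, 37, 446]);
translate([690, 768, 0]) cube([37, 37, 446]);
translate([262, 787, 477]) cube([465, 18, 436]);
translate([262, 330, 633]) cube([44, 457, 44]);
translate([683, 330, 633]) cube([44, 457, 44]);
translate([262, 330, 477]) cube([44, 44, 156]);
translate([683, 330, 477]) cube([44, 44, 156]);


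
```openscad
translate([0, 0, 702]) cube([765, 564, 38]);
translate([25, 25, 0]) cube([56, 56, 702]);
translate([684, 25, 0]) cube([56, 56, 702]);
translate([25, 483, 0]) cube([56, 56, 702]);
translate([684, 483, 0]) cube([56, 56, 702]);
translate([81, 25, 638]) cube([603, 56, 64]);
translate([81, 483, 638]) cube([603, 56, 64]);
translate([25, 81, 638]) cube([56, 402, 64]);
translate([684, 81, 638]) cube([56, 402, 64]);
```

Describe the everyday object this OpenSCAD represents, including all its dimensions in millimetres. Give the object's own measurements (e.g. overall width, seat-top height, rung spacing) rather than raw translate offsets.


A rectangular dining table. The top is 765×564×38 mm with its upper surface at z = 740 mm. It stands on four 56×56 mm square legs, each inset 25 mm from the nearest pair of top edges, running from the floor to the underside of the top. Four apron rails, 56 mm thick and 64 mm tall, run between adjacent legs with their top edges flush with the underside of the top and their outer faces flush with the legs' outer faces.


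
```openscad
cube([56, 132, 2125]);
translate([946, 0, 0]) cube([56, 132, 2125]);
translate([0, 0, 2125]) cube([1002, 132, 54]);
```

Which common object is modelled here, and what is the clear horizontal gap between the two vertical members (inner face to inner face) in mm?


A door frame. The clear opening width is 890 mm.

Two 2125 mm tall posts with a header on top — a door frame. The left jamb is 56 mm wide at x = 0; the right jamb starts at x = 946. The clear opening is 946 − 56 = 890 mm.


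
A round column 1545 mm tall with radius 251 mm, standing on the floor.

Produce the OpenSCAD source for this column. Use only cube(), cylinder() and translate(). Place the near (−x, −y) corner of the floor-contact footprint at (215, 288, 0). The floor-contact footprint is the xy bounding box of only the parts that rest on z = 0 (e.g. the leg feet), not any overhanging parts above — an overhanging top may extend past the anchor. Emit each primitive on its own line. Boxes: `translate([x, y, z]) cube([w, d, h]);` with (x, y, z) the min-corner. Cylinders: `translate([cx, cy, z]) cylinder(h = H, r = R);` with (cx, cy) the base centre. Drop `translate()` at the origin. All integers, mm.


translate([466, 539, 0]) cylinder(h = 1545, r = 251);


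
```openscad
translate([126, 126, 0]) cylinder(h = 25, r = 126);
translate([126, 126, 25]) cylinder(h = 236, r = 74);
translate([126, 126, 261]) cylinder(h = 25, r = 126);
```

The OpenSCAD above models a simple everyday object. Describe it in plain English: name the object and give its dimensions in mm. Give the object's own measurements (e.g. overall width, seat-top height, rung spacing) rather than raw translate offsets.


A spool: two coaxial disc flanges of radius 126 mm and thickness 25 mm, joined by a core cylinder of radius 74 mm and height 236 mm. The lower flange rests on z = 0 and the three cylinders share a vertical axis.


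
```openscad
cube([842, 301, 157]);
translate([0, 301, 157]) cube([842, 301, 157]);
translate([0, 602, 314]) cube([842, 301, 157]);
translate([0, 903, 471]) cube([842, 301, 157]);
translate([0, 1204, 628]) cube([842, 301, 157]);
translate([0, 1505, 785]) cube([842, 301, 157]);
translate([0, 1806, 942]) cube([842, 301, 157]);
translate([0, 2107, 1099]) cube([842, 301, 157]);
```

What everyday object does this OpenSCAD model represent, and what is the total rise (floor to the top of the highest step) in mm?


A staircase. The total rise is 1256 mm.

8 identical blocks, each offset up and back from the previous — a staircase. Each step is 157 mm tall and there are 8 of them, so the total rise is 8 × 157 = 1256 mm.


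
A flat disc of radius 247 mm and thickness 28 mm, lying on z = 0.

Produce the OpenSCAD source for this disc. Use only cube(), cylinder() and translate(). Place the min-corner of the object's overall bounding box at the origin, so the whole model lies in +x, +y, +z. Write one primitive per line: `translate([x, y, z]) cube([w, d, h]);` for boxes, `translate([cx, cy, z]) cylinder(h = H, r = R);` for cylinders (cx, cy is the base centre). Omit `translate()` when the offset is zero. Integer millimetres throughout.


translate([247, 247, 0]) cylinder(h = 28, r = 247);


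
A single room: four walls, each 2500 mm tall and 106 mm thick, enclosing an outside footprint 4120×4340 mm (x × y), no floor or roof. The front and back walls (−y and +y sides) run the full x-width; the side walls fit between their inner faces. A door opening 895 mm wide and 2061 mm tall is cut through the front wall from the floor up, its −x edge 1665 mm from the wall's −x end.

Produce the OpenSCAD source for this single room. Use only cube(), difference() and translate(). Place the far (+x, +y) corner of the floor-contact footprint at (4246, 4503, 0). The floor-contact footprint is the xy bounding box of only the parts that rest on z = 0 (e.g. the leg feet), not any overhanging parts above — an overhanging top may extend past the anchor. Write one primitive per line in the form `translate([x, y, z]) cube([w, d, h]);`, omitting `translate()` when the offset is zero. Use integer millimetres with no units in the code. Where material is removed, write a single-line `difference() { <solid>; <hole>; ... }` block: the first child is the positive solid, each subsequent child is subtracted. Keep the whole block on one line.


difference() { translate([126, 163, 0]) cube([4120, 106, 2500]); translate([1791, 163, 0]) cube([895, 106, 2061]); }
translate([126, 4397, 0]) cube([4120, 106, 2500]);
translate([126, 269, 0]) cube([106, 4128, 2500]);
translate([4140, 269, 0]) cube([106, 4128, 2500]);


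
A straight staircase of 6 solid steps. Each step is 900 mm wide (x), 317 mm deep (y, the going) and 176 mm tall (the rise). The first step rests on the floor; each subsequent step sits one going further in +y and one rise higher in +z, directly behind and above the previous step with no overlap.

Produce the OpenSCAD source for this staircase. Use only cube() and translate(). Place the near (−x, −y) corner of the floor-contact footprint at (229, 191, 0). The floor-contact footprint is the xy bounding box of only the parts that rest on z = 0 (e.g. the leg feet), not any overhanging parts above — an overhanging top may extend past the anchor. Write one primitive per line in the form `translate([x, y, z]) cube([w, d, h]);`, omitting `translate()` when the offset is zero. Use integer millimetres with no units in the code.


translate([229, 191, 0]) cube([900, 317, 176]);
translate([229, 508, 176]) cube([900, 317, 176]);
translate([229, 825, 352]) cube([900, 317, 176]);
translate([229, 1142, 528]) cube([900, 317, 176]);
translate([229, 1459, 704]) cube([900, 317, 176]);
translate([229, 1776, 880]) cube([900, 317, 176]);


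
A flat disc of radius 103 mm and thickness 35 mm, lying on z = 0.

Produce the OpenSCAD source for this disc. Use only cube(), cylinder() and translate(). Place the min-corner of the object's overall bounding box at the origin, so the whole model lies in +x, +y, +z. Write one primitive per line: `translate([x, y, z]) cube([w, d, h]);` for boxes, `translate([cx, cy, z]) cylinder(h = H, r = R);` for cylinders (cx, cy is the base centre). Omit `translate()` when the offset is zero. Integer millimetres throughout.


translate([103, 103, 0]) cylinder(h = 35, r = 103);


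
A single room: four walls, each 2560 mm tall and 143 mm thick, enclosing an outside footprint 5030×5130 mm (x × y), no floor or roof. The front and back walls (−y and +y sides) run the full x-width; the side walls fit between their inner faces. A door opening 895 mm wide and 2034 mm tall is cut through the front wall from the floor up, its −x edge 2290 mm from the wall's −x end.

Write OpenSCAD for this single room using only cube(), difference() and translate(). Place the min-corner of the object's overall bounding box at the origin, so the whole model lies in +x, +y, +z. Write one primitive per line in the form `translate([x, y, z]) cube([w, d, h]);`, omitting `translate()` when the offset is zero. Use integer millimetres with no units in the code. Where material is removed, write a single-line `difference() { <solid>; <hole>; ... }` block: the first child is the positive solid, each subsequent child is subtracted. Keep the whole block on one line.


difference() { cube([5030, 143, 2560]); translate([2290, 0, 0]) cube([895, 143, 2034]); }
translate([0, 4987, 0]) cube([5030, 143, 2560]);
translate([0, 143, 0]) cube([143, 4844, 2560]);
translate([4887, 143, 0]) cube([143, 4844, 2560]);


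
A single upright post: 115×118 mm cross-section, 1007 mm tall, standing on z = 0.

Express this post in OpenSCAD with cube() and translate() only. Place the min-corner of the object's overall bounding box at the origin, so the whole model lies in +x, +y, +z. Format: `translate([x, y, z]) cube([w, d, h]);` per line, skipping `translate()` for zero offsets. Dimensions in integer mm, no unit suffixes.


cube([115, 118, 1007]);


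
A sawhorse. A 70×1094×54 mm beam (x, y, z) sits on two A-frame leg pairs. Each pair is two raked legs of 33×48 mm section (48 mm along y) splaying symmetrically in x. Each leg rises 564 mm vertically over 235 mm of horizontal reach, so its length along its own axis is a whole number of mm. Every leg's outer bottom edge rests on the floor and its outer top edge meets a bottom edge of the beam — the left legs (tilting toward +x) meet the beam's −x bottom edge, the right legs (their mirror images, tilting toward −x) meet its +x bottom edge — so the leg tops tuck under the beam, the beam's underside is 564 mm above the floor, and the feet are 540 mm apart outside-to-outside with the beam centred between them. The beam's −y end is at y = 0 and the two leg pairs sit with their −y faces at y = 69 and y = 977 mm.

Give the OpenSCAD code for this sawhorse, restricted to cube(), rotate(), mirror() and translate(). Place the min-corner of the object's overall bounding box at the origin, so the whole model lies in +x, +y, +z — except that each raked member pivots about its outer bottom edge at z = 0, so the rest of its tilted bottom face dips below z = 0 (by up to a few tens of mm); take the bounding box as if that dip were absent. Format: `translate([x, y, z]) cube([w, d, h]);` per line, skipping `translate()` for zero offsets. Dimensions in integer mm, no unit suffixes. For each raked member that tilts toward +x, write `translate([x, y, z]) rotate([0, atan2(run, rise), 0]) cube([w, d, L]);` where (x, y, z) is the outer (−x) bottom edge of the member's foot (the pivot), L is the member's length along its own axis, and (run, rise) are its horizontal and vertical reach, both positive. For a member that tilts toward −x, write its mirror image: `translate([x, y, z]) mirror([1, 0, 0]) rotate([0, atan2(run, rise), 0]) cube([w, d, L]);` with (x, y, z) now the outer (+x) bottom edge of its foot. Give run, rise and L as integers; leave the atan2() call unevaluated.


translate([235, 0, 564]) cube([70, 1094, 54]);
translate([0, 69, 0]) rotate([0, atan2(235, 564), 0]) cube([33, 48, 611]);
translate([540, 69, 0]) mirror([1, 0, 0]) rotate([0, atan2(235, 564), 0]) cube([33, 48, 611]);
translate([0, 977, 0]) rotate([0, atan2(235, 564), 0]) cube([33, 48, 611]);
translate([540, 977, 0]) mirror([1, 0, 0]) rotate([0, atan2(235, 564), 0]) cube([33, 48, 611]);
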